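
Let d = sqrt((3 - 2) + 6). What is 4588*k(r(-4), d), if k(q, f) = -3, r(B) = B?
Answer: -13764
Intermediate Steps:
d = sqrt(7) (d = sqrt(1 + 6) = sqrt(7) ≈ 2.6458)
4588*k(r(-4), d) = 4588*(-3) = -13764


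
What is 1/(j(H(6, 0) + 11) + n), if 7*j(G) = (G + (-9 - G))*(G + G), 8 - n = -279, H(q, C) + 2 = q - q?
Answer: 7/1847 ≈ 0.0037899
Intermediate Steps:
H(q, C) = -2 (H(q, C) = -2 + (q - q) = -2 + 0 = -2)
n = 287 (n = 8 - 1*(-279) = 8 + 279 = 287)
j(G) = -18*G/7 (j(G) = ((G + (-9 - G))*(G + G))/7 = (-18*G)/7 = -18*G/7)
1/(j(H(6, 0) + 11) + n) = 1/(-18*(-2 + 11)/7 + 287) = 1/(-18/7*9 + 287) = 1/(-162/7 + 287) = 1/(1847/7) = 7/1847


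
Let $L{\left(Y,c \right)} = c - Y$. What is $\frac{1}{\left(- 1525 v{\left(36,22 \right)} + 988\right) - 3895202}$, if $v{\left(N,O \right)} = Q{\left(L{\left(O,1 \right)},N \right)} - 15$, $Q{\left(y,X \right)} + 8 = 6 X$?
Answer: $- \frac{1}{4188539} \approx -2.3875 \cdot 10^{-7}$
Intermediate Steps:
$Q{\left(y,X \right)} = -8 + 6 X$
$v{\left(N,O \right)} = -23 + 6 N$ ($v{\left(N,O \right)} = \left(-8 + 6 N\right) - 15 = -23 + 6 N$)
$\frac{1}{\left(- 1525 v{\left(36,22 \right)} + 988\right) - 3895202} = \frac{1}{\left(- 1525 \left(-23 + 6 \cdot 36\right) + 988\right) - 3895202} = \frac{1}{\left(- 1525 \left(-23 + 216\right) + 988\right) - 3895202} = \frac{1}{\left(\left(-1525\right) 193 + 988\right) - 3895202} = \frac{1}{\left(-294325 + 988\right) - 3895202} = \frac{1}{-293337 - 3895202} = \frac{1}{-4188539} = - \frac{1}{4188539}$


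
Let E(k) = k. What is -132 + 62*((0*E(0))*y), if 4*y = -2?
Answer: -132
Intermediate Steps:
y = -½ (y = (¼)*(-2) = -½ ≈ -0.50000)
-132 + 62*((0*E(0))*y) = -132 + 62*((0*0)*(-½)) = -132 + 62*(0*(-½)) = -132 + 62*0 = -132 + 0 = -132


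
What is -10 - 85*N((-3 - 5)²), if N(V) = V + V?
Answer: -10890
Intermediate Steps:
N(V) = 2*V
-10 - 85*N((-3 - 5)²) = -10 - 170*(-3 - 5)² = -10 - 170*(-8)² = -10 - 170*64 = -10 - 85*128 = -10 - 10880 = -10890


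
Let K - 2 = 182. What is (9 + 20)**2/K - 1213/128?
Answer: -14443/2944 ≈ -4.9059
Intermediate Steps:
K = 184 (K = 2 + 182 = 184)
(9 + 20)**2/K - 1213/128 = (9 + 20)**2/184 - 1213/128 = 29**2*(1/184) - 1213*1/128 = 841*(1/184) - 1213/128 = 841/184 - 1213/128 = -14443/2944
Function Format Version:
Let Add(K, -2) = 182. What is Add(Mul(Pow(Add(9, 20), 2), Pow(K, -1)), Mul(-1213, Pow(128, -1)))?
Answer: Rational(-14443, 2944) ≈ -4.9059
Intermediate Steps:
K = 184 (K = Add(2, 182) = 184)
Add(Mul(Pow(Add(9, 20), 2), Pow(K, -1)), Mul(-1213, Pow(128, -1))) = Add(Mul(Pow(Add(9, 20), 2), Pow(184, -1)), Mul(-1213, Pow(128, -1))) = Add(Mul(Pow(29, 2), Rational(1, 184)), Mul(-1213, Rational(1, 128))) = Add(Mul(841, Rational(1, 184)), Rational(-1213, 128)) = Add(Rational(841, 184), Rational(-1213, 128)) = Rational(-14443, 2944)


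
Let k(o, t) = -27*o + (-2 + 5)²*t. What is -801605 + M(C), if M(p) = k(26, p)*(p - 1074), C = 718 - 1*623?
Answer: -951392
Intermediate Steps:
C = 95 (C = 718 - 623 = 95)
k(o, t) = -27*o + 9*t (k(o, t) = -27*o + 3²*t = -27*o + 9*t)
M(p) = (-1074 + p)*(-702 + 9*p) (M(p) = (-27*26 + 9*p)*(p - 1074) = (-702 + 9*p)*(-1074 + p) = (-1074 + p)*(-702 + 9*p))
-801605 + M(C) = -801605 + 9*(-1074 + 95)*(-78 + 95) = -801605 + 9*(-979)*17 = -801605 - 149787 = -951392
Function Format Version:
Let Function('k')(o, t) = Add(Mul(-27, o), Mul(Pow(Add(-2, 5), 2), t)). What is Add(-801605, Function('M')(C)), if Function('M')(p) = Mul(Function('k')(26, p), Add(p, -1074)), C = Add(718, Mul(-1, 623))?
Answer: -951392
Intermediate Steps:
C = 95 (C = Add(718, -623) = 95)
Function('k')(o, t) = Add(Mul(-27, o), Mul(9, t)) (Function('k')(o, t) = Add(Mul(-27, o), Mul(Pow(3, 2), t)) = Add(Mul(-27, o), Mul(9, t)))
Function('M')(p) = Mul(Add(-1074, p), Add(-702, Mul(9, p))) (Function('M')(p) = Mul(Add(Mul(-27, 26), Mul(9, p)), Add(p, -1074)) = Mul(Add(-702, Mul(9, p)), Add(-1074, p)) = Mul(Add(-1074, p), Add(-702, Mul(9, p))))
Add(-801605, Function('M')(C)) = Add(-801605, Mul(9, Add(-1074, 95), Add(-78, 95))) = Add(-801605, Mul(9, -979, 17)) = Add(-801605, -149787) = -951392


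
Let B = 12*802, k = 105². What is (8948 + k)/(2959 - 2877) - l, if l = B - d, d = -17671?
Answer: -2218217/82 ≈ -27051.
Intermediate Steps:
k = 11025
B = 9624
l = 27295 (l = 9624 - 1*(-17671) = 9624 + 17671 = 27295)
(8948 + k)/(2959 - 2877) - l = (8948 + 11025)/(2959 - 2877) - 1*27295 = 19973/82 - 27295 = -2218217/82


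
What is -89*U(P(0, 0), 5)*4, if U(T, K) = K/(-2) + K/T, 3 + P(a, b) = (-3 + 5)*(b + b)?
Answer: 4450/3 ≈ 1483.3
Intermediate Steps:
P(a, b) = -3 + 4*b (P(a, b) = -3 + (-3 + 5)*(b + b) = -3 + 2*(2*b) = -3 + 4*b)
U(T, K) = -K/2 + K/T (U(T, K) = K*(-½) + K/T = -K/2 + K/T)
-89*U(P(0, 0), 5)*4 = -89*(-½*5 + 5/(-3 + 4*0))*4 = -89*(-5/2 + 5/(-3 + 0))*4 = -89*(-5/2 + 5/(-3))*4 = -89*(-5/2 + 5*(-⅓))*4 = -89*(-5/2 - 5/3)*4 = -89*(-25/6)*4 = (2225/6)*4 = 4450/3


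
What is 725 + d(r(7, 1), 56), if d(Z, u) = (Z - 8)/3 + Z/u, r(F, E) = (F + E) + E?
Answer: 121883/168 ≈ 725.49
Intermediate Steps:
r(F, E) = F + 2*E (r(F, E) = (E + F) + E = F + 2*E)
d(Z, u) = -8/3 + Z/3 + Z/u (d(Z, u) = (-8 + Z)*(⅓) + Z/u = (-8/3 + Z/3) + Z/u = -8/3 + Z/3 + Z/u)
725 + d(r(7, 1), 56) = 725 + ((7 + 2*1) + (⅓)*56*(-8 + (7 + 2*1)))/56 = 725 + ((7 + 2) + (⅓)*56*(-8 + (7 + 2)))/56 = 725 + (9 + (⅓)*56*(-8 + 9))/56 = 725 + (9 + (⅓)*56*1)/56 = 725 + (9 + 56/3)/56 = 725 + (1/56)*(83/3) = 725 + 83/168 = 121883/168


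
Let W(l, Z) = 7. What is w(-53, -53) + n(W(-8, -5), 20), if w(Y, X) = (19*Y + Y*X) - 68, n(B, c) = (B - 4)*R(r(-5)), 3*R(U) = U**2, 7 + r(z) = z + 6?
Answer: 1770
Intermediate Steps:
r(z) = -1 + z (r(z) = -7 + (z + 6) = -7 + (6 + z) = -1 + z)
R(U) = U**2/3
n(B, c) = -48 + 12*B (n(B, c) = (B - 4)*((-1 - 5)**2/3) = (-4 + B)*((1/3)*(-6)**2) = (-4 + B)*((1/3)*36) = (-4 + B)*12 = -48 + 12*B)
w(Y, X) = -68 + 19*Y + X*Y (w(Y, X) = (19*Y + X*Y) - 68 = -68 + 19*Y + X*Y)
w(-53, -53) + n(W(-8, -5), 20) = (-68 + 19*(-53) - 53*(-53)) + (-48 + 12*7) = (-68 - 1007 + 2809) + (-48 + 84) = 1734 + 36 = 1770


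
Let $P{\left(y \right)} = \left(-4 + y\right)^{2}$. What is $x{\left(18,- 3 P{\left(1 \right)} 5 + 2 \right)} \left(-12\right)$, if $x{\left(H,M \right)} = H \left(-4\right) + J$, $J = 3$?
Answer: $828$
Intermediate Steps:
$x{\left(H,M \right)} = 3 - 4 H$ ($x{\left(H,M \right)} = H \left(-4\right) + 3 = - 4 H + 3 = 3 - 4 H$)
$x{\left(18,- 3 P{\left(1 \right)} 5 + 2 \right)} \left(-12\right) = \left(3 - 72\right) \left(-12\right) = \left(-69\right) \left(-12\right) = 828$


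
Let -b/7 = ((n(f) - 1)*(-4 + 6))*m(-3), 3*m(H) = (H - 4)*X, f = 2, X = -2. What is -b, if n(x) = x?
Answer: 196/3 ≈ 65.333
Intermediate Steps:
m(H) = 8/3 - 2*H/3 (m(H) = ((H - 4)*(-2))/3 = ((-4 + H)*(-2))/3 = (8 - 2*H)/3 = 8/3 - 2*H/3)
b = -196/3 (b = -7*(2 - 1)*(-4 + 6)*(8/3 - 2/3*(-3)) = -7*1*2*(8/3 + 2) = -14*14/3 = -7*28/3 = -196/3 ≈ -65.333)
-b = -1*(-196/3) = 196/3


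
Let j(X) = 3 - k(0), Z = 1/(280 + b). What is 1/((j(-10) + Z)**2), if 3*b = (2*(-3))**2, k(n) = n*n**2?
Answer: 85264/769129 ≈ 0.11086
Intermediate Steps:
k(n) = n**3
b = 12 (b = (2*(-3))**2/3 = (1/3)*(-6)**2 = (1/3)*36 = 12)
Z = 1/292 (Z = 1/(280 + 12) = 1/292 ≈ 0.0034247)
j(X) = 3 (j(X) = 3 - 1*0**3 = 3 - 1*0 = 3 + 0 = 3)
1/((j(-10) + Z)**2) = 1/((3 + 1/292)**2) = 1/((877/292)**2) = 1/(769129/85264) = 85264/769129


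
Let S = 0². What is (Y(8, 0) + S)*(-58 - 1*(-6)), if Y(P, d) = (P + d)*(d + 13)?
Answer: -5408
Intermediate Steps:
Y(P, d) = (13 + d)*(P + d) (Y(P, d) = (P + d)*(13 + d) = (13 + d)*(P + d))
S = 0
(Y(8, 0) + S)*(-58 - 1*(-6)) = ((0² + 13*8 + 13*0 + 8*0) + 0)*(-58 - 1*(-6)) = ((0 + 104 + 0 + 0) + 0)*(-58 + 6) = (104 + 0)*(-52) = 104*(-52) = -5408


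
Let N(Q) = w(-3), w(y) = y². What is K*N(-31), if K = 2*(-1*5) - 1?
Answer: -99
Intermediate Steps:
N(Q) = 9 (N(Q) = (-3)² = 9)
K = -11 (K = 2*(-5) - 1 = -10 - 1 = -11)
K*N(-31) = -11*9 = -99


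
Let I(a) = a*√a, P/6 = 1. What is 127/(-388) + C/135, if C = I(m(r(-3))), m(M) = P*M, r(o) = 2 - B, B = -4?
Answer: 2469/1940 ≈ 1.2727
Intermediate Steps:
P = 6 (P = 6*1 = 6)
r(o) = 6 (r(o) = 2 - 1*(-4) = 2 + 4 = 6)
m(M) = 6*M
I(a) = a^(3/2)
C = 216 (C = (6*6)^(3/2) = 36^(3/2) = 216)
127/(-388) + C/135 = 127/(-388) + 216/135 = 127*(-1/388) + 216*(1/135) = -127/388 + 8/5 = 2469/1940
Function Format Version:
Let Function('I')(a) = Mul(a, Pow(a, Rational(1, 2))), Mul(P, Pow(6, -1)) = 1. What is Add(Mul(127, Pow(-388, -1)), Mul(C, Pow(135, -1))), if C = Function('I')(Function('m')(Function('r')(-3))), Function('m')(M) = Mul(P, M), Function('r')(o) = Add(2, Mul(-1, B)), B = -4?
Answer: Rational(2469, 1940) ≈ 1.2727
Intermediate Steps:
P = 6 (P = Mul(6, 1) = 6)
Function('r')(o) = 6 (Function('r')(o) = Add(2, Mul(-1, -4)) = Add(2, 4) = 6)
Function('m')(M) = Mul(6, M)
Function('I')(a) = Pow(a, Rational(3, 2))
C = 216 (C = Pow(Mul(6, 6), Rational(3, 2)) = Pow(36, Rational(3, 2)) = 216)
Add(Mul(127, Pow(-388, -1)), Mul(C, Pow(135, -1))) = Add(Mul(127, Pow(-388, -1)), Mul(216, Pow(135, -1))) = Add(Mul(127, Rational(-1, 388)), Mul(216, Rational(1, 135))) = Add(Rational(-127, 388), Rational(8, 5)) = Rational(2469, 1940)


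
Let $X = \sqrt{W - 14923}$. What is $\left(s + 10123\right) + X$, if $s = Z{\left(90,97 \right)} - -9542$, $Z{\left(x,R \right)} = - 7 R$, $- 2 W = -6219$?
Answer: $18986 + \frac{i \sqrt{47254}}{2} \approx 18986.0 + 108.69 i$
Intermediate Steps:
$W = \frac{6219}{2}$ ($W = \left(- \frac{1}{2}\right) \left(-6219\right) = \frac{6219}{2} \approx 3109.5$)
$X = \frac{i \sqrt{47254}}{2}$ ($X = \sqrt{\frac{6219}{2} - 14923} = \sqrt{- \frac{23627}{2}} = \frac{i \sqrt{47254}}{2} \approx 108.69 i$)
$s = 8863$ ($s = \left(-7\right) 97 - -9542 = -679 + 9542 = 8863$)
$\left(s + 10123\right) + X = \left(8863 + 10123\right) + \frac{i \sqrt{47254}}{2} = 18986 + \frac{i \sqrt{47254}}{2}$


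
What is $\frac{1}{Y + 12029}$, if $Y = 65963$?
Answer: $\frac{1}{77992} \approx 1.2822 \cdot 10^{-5}$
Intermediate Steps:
$\frac{1}{Y + 12029} = \frac{1}{65963 + 12029} = \frac{1}{77992}$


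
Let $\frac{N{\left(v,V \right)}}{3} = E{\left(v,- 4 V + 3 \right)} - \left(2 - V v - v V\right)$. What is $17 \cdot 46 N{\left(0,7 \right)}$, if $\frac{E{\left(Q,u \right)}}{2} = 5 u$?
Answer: $-591192$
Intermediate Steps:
$E{\left(Q,u \right)} = 10 u$ ($E{\left(Q,u \right)} = 2 \cdot 5 u = 10 u$)
$N{\left(v,V \right)} = 84 - 120 V + 6 V v$ ($N{\left(v,V \right)} = 3 \left(10 \left(- 4 V + 3\right) - \left(2 - V v - v V\right)\right) = 3 \left(10 \left(3 - 4 V\right) + \left(\left(V v + V v\right) - 2\right)\right) = 3 \left(\left(30 - 40 V\right) + \left(2 V v - 2\right)\right) = 3 \left(\left(30 - 40 V\right) + \left(-2 + 2 V v\right)\right) = 3 \left(28 - 40 V + 2 V v\right) = 84 - 120 V + 6 V v$)
$17 \cdot 46 N{\left(0,7 \right)} = 17 \cdot 46 \left(84 - 840 + 6 \cdot 7 \cdot 0\right) = 782 \left(84 - 840 + 0\right) = 782 \left(-756\right) = -591192$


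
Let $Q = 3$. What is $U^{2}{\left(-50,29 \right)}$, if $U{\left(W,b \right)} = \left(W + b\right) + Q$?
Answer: $324$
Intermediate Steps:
$U{\left(W,b \right)} = 3 + W + b$ ($U{\left(W,b \right)} = \left(W + b\right) + 3 = 3 + W + b$)
$U^{2}{\left(-50,29 \right)} = \left(3 - 50 + 29\right)^{2} = \left(-18\right)^{2} = 324$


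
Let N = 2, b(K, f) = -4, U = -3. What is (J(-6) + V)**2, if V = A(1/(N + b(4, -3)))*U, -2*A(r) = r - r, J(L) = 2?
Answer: 4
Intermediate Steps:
A(r) = 0 (A(r) = -(r - r)/2 = -1/2*0 = 0)
V = 0 (V = 0*(-3) = 0)
(J(-6) + V)**2 = (2 + 0)**2 = 2**2 = 4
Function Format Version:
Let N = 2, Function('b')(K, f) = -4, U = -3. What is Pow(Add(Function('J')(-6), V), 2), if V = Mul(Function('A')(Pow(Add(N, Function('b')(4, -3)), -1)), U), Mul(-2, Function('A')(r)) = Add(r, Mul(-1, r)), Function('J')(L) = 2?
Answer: 4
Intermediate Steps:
Function('A')(r) = 0 (Function('A')(r) = Mul(Rational(-1, 2), Add(r, Mul(-1, r))) = Mul(Rational(-1, 2), 0) = 0)
V = 0 (V = Mul(0, -3) = 0)
Pow(Add(Function('J')(-6), V), 2) = Pow(Add(2, 0), 2) = Pow(2, 2) = 4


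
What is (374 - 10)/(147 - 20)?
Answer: 364/127 ≈ 2.8661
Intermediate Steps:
(374 - 10)/(147 - 20) = 364/127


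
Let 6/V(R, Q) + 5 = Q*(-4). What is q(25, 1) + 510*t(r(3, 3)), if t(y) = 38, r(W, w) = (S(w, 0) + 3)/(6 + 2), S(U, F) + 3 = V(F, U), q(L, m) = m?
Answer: 19381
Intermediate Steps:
V(R, Q) = 6/(-5 - 4*Q) (V(R, Q) = 6/(-5 + Q*(-4)) = 6/(-5 - 4*Q))
S(U, F) = -3 - 6/(5 + 4*U)
r(W, w) = 3/8 + 3*(-7 - 4*w)/(8*(5 + 4*w)) (r(W, w) = (3*(-7 - 4*w)/(5 + 4*w) + 3)/(6 + 2) = (3 + 3*(-7 - 4*w)/(5 + 4*w))/8 = (3 + 3*(-7 - 4*w)/(5 + 4*w))*(1/8) = 3/8 + 3*(-7 - 4*w)/(8*(5 + 4*w)))
q(25, 1) + 510*t(r(3, 3)) = 1 + 510*38 = 1 + 19380 = 19381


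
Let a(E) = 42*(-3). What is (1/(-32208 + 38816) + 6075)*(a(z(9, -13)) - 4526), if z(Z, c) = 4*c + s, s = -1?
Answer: -46687007963/1652 ≈ -2.8261e+7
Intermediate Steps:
z(Z, c) = -1 + 4*c (z(Z, c) = 4*c - 1 = -1 + 4*c)
a(E) = -126
(1/(-32208 + 38816) + 6075)*(a(z(9, -13)) - 4526) = (1/(-32208 + 38816) + 6075)*(-126 - 4526) = (1/6608 + 6075)*(-4652) = (40143601/6608)*(-4652) = -46687007963/1652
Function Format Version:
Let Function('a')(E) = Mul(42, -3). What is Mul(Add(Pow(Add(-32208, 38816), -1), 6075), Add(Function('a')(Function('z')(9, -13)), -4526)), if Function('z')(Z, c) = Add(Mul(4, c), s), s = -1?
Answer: Rational(-46687007963, 1652) ≈ -2.8261e+7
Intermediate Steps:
Function('z')(Z, c) = Add(-1, Mul(4, c)) (Function('z')(Z, c) = Add(Mul(4, c), -1) = Add(-1, Mul(4, c)))
Function('a')(E) = -126
Mul(Add(Pow(Add(-32208, 38816), -1), 6075), Add(Function('a')(Function('z')(9, -13)), -4526)) = Mul(Add(Pow(Add(-32208, 38816), -1), 6075), Add(-126, -4526)) = Mul(Add(Pow(6608, -1), 6075), -4652) = Mul(Add(Rational(1, 6608), 6075), -4652) = Mul(Rational(40143601, 6608), -4652) = Rational(-46687007963, 1652)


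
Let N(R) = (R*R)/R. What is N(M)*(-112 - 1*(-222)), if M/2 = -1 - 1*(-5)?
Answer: 880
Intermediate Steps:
M = 8 (M = 2*(-1 - 1*(-5)) = 2*(-1 + 5) = 2*4 = 8)
N(R) = R (N(R) = R**2/R = R)
N(M)*(-112 - 1*(-222)) = 8*(-112 - 1*(-222)) = 8*(-112 + 222) = 8*110 = 880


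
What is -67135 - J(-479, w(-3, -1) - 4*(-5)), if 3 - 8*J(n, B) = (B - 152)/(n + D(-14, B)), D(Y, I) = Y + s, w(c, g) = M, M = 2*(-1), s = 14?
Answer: -257262623/3832 ≈ -67135.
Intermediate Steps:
M = -2
w(c, g) = -2
D(Y, I) = 14 + Y (D(Y, I) = Y + 14 = 14 + Y)
J(n, B) = 3/8 - (-152 + B)/(8*n) (J(n, B) = 3/8 - (B - 152)/(8*(n + (14 - 14))) = 3/8 - (-152 + B)/(8*(n + 0)) = 3/8 - (-152 + B)/(8*n))
-67135 - J(-479, w(-3, -1) - 4*(-5)) = -67135 - (152 - (-2 - 4*(-5)) + 3*(-479))/(8*(-479)) = -67135 - (-1)*(152 - (-2 + 20) - 1437)/(8*479) = -67135 - (-1)*(152 - 1*18 - 1437)/(8*479) = -67135 - (-1)*(152 - 18 - 1437)/(8*479) = -67135 - (-1)*(-1303)/(8*479) = -67135 - 1*1303/3832 = -67135 - 1303/3832 = -257262623/3832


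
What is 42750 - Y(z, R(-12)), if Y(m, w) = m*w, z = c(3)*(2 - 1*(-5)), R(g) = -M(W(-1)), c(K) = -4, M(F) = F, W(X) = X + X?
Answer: 42806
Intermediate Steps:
W(X) = 2*X
R(g) = 2 (R(g) = -2*(-1) = -1*(-2) = 2)
z = -28 (z = -4*(2 - 1*(-5)) = -4*(2 + 5) = -4*7 = -28)
42750 - Y(z, R(-12)) = 42750 - (-28)*2 = 42750 - 1*(-56) = 42750 + 56 = 42806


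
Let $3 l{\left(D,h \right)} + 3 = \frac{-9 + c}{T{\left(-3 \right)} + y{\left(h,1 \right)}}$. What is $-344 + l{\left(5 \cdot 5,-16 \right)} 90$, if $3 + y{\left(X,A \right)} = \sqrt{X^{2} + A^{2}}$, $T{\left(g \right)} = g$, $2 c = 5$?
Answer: $- \frac{7468}{17} - \frac{15 \sqrt{257}}{17} \approx -453.44$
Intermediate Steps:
$c = \frac{5}{2}$ ($c = \frac{1}{2} \cdot 5 = \frac{5}{2} \approx 2.5$)
$y{\left(X,A \right)} = -3 + \sqrt{A^{2} + X^{2}}$ ($y{\left(X,A \right)} = -3 + \sqrt{X^{2} + A^{2}} = -3 + \sqrt{A^{2} + X^{2}}$)
$l{\left(D,h \right)} = -1 - \frac{13}{6 \left(-6 + \sqrt{1 + h^{2}}\right)}$ ($l{\left(D,h \right)} = -1 + \frac{\left(-9 + \frac{5}{2}\right) \frac{1}{-3 + \left(-3 + \sqrt{1^{2} + h^{2}}\right)}}{3} = -1 + \frac{\left(- \frac{13}{2}\right) \frac{1}{-3 + \left(-3 + \sqrt{1 + h^{2}}\right)}}{3} = -1 + \frac{\left(- \frac{13}{2}\right) \frac{1}{-6 + \sqrt{1 + h^{2}}}}{3} = -1 - \frac{13}{6 \left(-6 + \sqrt{1 + h^{2}}\right)}$)
$-344 + l{\left(5 \cdot 5,-16 \right)} 90 = -344 + \frac{\frac{23}{6} - \sqrt{1 + \left(-16\right)^{2}}}{-6 + \sqrt{1 + \left(-16\right)^{2}}} \cdot 90 = -344 + \frac{\frac{23}{6} - \sqrt{1 + 256}}{-6 + \sqrt{1 + 256}} \cdot 90 = -344 + \frac{\frac{23}{6} - \sqrt{257}}{-6 + \sqrt{257}} \cdot 90 = -344 + \frac{90 \left(\frac{23}{6} - \sqrt{257}\right)}{-6 + \sqrt{257}}$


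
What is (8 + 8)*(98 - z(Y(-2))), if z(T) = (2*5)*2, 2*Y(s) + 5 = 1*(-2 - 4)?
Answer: 1248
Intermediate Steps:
Y(s) = -11/2 (Y(s) = -5/2 + (1*(-2 - 4))/2 = -5/2 + (1*(-6))/2 = -5/2 + (1/2)*(-6) = -5/2 - 3 = -11/2)
z(T) = 20 (z(T) = 10*2 = 20)
(8 + 8)*(98 - z(Y(-2))) = (8 + 8)*(98 - 1*20) = 16*(98 - 20) = 16*78 = 1248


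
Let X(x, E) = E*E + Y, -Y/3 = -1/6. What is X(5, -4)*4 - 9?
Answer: 57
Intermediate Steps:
Y = 1/2 (Y = -(-3)/6 = -3*(-1/6) = 1/2 ≈ 0.50000)
X(x, E) = 1/2 + E**2 (X(x, E) = E*E + 1/2 = E**2 + 1/2 = 1/2 + E**2)
X(5, -4)*4 - 9 = (1/2 + (-4)**2)*4 - 9 = (1/2 + 16)*4 - 9 = (33/2)*4 - 9 = 66 - 9 = 57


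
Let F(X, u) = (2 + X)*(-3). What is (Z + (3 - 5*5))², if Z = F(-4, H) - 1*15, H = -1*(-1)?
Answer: 961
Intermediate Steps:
H = 1
F(X, u) = -6 - 3*X
Z = -9 (Z = (-6 - 3*(-4)) - 1*15 = (-6 + 12) - 15 = 6 - 15 = -9)
(Z + (3 - 5*5))² = (-9 + (3 - 5*5))² = (-9 + (3 - 25))² = (-9 - 22)² = (-31)² = 961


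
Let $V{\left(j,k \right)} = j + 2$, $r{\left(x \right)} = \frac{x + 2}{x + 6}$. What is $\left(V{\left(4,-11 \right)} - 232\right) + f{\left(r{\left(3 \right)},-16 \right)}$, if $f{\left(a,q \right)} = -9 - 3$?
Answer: $-238$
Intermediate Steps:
$r{\left(x \right)} = \frac{2 + x}{6 + x}$
$V{\left(j,k \right)} = 2 + j$
$f{\left(a,q \right)} = -12$ ($f{\left(a,q \right)} = -9 - 3 = -12$)
$\left(V{\left(4,-11 \right)} - 232\right) + f{\left(r{\left(3 \right)},-16 \right)} = \left(\left(2 + 4\right) - 232\right) - 12 = \left(6 - 232\right) - 12 = -226 - 12 = -238$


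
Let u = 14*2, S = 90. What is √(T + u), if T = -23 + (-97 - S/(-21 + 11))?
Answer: I*√83 ≈ 9.1104*I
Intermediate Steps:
T = -111 (T = -23 + (-97 - 90/(-21 + 11)) = -23 + (-97 - 90/(-10)) = -23 + (-97 - 90*(-1)/10) = -23 + (-97 - 1*(-9)) = -23 + (-97 + 9) = -23 - 88 = -111)
u = 28
√(T + u) = √(-111 + 28) = √(-83) = I*√83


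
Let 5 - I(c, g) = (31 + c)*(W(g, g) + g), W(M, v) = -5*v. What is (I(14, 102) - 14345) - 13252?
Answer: -9232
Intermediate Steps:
I(c, g) = 5 + 4*g*(31 + c) (I(c, g) = 5 - (31 + c)*(-5*g + g) = 5 - (31 + c)*(-4*g) = 5 - (-4)*g*(31 + c) = 5 + 4*g*(31 + c))
(I(14, 102) - 14345) - 13252 = ((5 + 124*102 + 4*14*102) - 14345) - 13252 = ((5 + 12648 + 5712) - 14345) - 13252 = (18365 - 14345) - 13252 = 4020 - 13252 = -9232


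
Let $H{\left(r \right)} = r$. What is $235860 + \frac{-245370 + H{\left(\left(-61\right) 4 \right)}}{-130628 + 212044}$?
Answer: $\frac{9601266073}{40708} \approx 2.3586 \cdot 10^{5}$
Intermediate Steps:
$235860 + \frac{-245370 + H{\left(\left(-61\right) 4 \right)}}{-130628 + 212044} = 235860 + \frac{-245370 - 244}{-130628 + 212044} = 235860 + \frac{-245370 - 244}{81416} = 235860 - \frac{122807}{40708} = \frac{9601266073}{40708}$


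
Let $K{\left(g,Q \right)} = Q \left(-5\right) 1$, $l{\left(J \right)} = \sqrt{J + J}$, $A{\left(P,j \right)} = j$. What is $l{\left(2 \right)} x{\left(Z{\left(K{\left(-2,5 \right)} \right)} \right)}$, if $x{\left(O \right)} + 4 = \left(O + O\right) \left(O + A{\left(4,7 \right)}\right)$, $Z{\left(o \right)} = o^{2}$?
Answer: $1579992$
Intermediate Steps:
$l{\left(J \right)} = \sqrt{2} \sqrt{J}$ ($l{\left(J \right)} = \sqrt{2 J} = \sqrt{2} \sqrt{J}$)
$K{\left(g,Q \right)} = - 5 Q$ ($K{\left(g,Q \right)} = - 5 Q 1 = - 5 Q$)
$x{\left(O \right)} = -4 + 2 O \left(7 + O\right)$ ($x{\left(O \right)} = -4 + \left(O + O\right) \left(O + 7\right) = -4 + 2 O \left(7 + O\right)$)
$l{\left(2 \right)} x{\left(Z{\left(K{\left(-2,5 \right)} \right)} \right)} = \sqrt{2} \sqrt{2} \left(-4 + 2 \left(\left(\left(-5\right) 5\right)^{2}\right)^{2} + 14 \left(\left(-5\right) 5\right)^{2}\right) = 2 \left(-4 + 2 \left(\left(-25\right)^{2}\right)^{2} + 14 \left(-25\right)^{2}\right) = 2 \left(-4 + 2 \cdot 625^{2} + 14 \cdot 625\right) = 2 \left(-4 + 2 \cdot 390625 + 8750\right) = 2 \left(-4 + 781250 + 8750\right) = 2 \cdot 789996 = 1579992$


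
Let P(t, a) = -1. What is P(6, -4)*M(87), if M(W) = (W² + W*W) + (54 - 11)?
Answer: -15181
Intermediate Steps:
M(W) = 43 + 2*W² (M(W) = (W² + W²) + 43 = 2*W² + 43 = 43 + 2*W²)
P(6, -4)*M(87) = -(43 + 2*87²) = -(43 + 2*7569) = -(43 + 15138) = -1*15181 = -15181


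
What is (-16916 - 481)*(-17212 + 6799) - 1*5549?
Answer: 181149412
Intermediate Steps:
(-16916 - 481)*(-17212 + 6799) - 1*5549 = -17397*(-10413) - 5549 = 181154961 - 5549 = 181149412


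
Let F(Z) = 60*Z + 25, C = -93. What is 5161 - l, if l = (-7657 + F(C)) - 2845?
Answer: 21218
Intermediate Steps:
F(Z) = 25 + 60*Z
l = -16057 (l = (-7657 + (25 + 60*(-93))) - 2845 = (-7657 + (25 - 5580)) - 2845 = (-7657 - 5555) - 2845 = -13212 - 2845 = -16057)
5161 - l = 5161 - 1*(-16057) = 5161 + 16057 = 21218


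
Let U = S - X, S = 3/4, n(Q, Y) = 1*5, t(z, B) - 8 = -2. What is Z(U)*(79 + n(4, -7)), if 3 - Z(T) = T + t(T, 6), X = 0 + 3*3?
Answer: 441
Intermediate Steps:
t(z, B) = 6 (t(z, B) = 8 - 2 = 6)
X = 9 (X = 0 + 9 = 9)
n(Q, Y) = 5
S = 3/4 (S = 3*(1/4) = 3/4 ≈ 0.75000)
U = -33/4 (U = 3/4 - 1*9 = 3/4 - 9 = -33/4 ≈ -8.2500)
Z(T) = -3 - T (Z(T) = 3 - (T + 6) = 3 - (6 + T) = 3 + (-6 - T) = -3 - T)
Z(U)*(79 + n(4, -7)) = (-3 - 1*(-33/4))*(79 + 5) = (-3 + 33/4)*84 = (21/4)*84 = 441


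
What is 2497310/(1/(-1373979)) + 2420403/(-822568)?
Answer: -2822437680967206723/822568 ≈ -3.4313e+12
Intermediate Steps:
2497310/(1/(-1373979)) + 2420403/(-822568) = 2497310/(-1/1373979) + 2420403*(-1/822568) = 2497310*(-1373979) - 2420403/822568 = -3431251496490 - 2420403/822568 = -2822437680967206723/822568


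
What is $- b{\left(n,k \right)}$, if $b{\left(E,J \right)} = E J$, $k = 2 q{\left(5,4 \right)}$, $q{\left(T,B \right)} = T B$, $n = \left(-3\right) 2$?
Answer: $240$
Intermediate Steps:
$n = -6$
$q{\left(T,B \right)} = B T$
$k = 40$ ($k = 2 \cdot 4 \cdot 5 = 2 \cdot 20 = 40$)
$- b{\left(n,k \right)} = - \left(-6\right) 40 = \left(-1\right) \left(-240\right) = 240$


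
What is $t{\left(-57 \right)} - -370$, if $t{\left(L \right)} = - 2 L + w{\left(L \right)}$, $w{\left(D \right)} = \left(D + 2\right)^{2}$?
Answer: $3509$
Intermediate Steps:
$w{\left(D \right)} = \left(2 + D\right)^{2}$
$t{\left(L \right)} = \left(2 + L\right)^{2} - 2 L$ ($t{\left(L \right)} = - 2 L + \left(2 + L\right)^{2} = \left(2 + L\right)^{2} - 2 L$)
$t{\left(-57 \right)} - -370 = \left(\left(2 - 57\right)^{2} - -114\right) - -370 = \left(\left(-55\right)^{2} + 114\right) + 370 = \left(3025 + 114\right) + 370 = 3139 + 370 = 3509$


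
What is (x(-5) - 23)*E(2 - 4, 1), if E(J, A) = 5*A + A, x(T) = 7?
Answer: -96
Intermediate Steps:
E(J, A) = 6*A
(x(-5) - 23)*E(2 - 4, 1) = (7 - 23)*(6*1) = -16*6 = -96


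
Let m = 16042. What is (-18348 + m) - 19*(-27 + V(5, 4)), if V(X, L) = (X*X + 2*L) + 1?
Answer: -2439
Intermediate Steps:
V(X, L) = 1 + X² + 2*L (V(X, L) = (X² + 2*L) + 1 = 1 + X² + 2*L)
(-18348 + m) - 19*(-27 + V(5, 4)) = (-18348 + 16042) - 19*(-27 + (1 + 5² + 2*4)) = -2306 - 19*(-27 + (1 + 25 + 8)) = -2306 - 19*(-27 + 34) = -2306 - 19*7 = -2306 - 133 = -2439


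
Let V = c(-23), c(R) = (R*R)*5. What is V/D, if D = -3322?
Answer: -2645/3322 ≈ -0.79621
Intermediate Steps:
c(R) = 5*R² (c(R) = R²*5 = 5*R²)
V = 2645 (V = 5*(-23)² = 5*529 = 2645)
V/D = 2645/(-3322) = -1/3322*2645 = -2645/3322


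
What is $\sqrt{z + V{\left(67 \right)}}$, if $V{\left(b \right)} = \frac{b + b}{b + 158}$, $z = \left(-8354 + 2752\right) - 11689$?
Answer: $\frac{i \sqrt{3890341}}{15} \approx 131.49 i$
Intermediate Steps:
$z = -17291$ ($z = -5602 - 11689 = -17291$)
$V{\left(b \right)} = \frac{2 b}{158 + b}$
$\sqrt{z + V{\left(67 \right)}} = \sqrt{-17291 + 2 \cdot 67 \frac{1}{158 + 67}} = \sqrt{-17291 + 2 \cdot 67 \cdot \frac{1}{225}} = \sqrt{-17291 + \frac{134}{225}} = \sqrt{- \frac{3890341}{225}} = \frac{i \sqrt{3890341}}{15}$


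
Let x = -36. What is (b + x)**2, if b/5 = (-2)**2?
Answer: 256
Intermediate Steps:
b = 20 (b = 5*(-2)**2 = 5*4 = 20)
(b + x)**2 = (20 - 36)**2 = (-16)**2 = 256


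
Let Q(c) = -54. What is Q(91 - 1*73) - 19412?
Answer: -19466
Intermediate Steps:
Q(91 - 1*73) - 19412 = -54 - 19412 = -19466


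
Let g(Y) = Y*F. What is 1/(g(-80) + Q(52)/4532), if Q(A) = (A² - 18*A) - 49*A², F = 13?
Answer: -1133/1211002 ≈ -0.00093559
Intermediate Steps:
g(Y) = 13*Y (g(Y) = Y*13 = 13*Y)
Q(A) = -48*A² - 18*A
1/(g(-80) + Q(52)/4532) = 1/(13*(-80) - 6*52*(3 + 8*52)/4532) = 1/(-1040 - 6*52*(3 + 416)*(1/4532)) = 1/(-1040 - 6*52*419*(1/4532)) = 1/(-1040 - 130728*1/4532) = 1/(-1040 - 32682/1133) = 1/(-1211002/1133) = -1133/1211002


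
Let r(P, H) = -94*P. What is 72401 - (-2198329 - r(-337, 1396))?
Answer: 2302408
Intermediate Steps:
72401 - (-2198329 - r(-337, 1396)) = 72401 - (-2198329 - (-94)*(-337)) = 72401 - (-2198329 - 1*31678) = 72401 - (-2198329 - 31678) = 72401 - 1*(-2230007) = 72401 + 2230007 = 2302408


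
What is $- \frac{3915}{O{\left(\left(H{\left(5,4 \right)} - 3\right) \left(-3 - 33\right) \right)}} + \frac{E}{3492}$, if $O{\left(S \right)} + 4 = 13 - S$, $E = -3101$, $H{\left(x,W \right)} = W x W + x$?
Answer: $- \frac{2539249}{1148868} \approx -2.2102$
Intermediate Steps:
$H{\left(x,W \right)} = x + x W^{2}$ ($H{\left(x,W \right)} = x W^{2} + x = x + x W^{2}$)
$O{\left(S \right)} = 9 - S$ ($O{\left(S \right)} = -4 - \left(-13 + S\right) = 9 - S$)
$- \frac{3915}{O{\left(\left(H{\left(5,4 \right)} - 3\right) \left(-3 - 33\right) \right)}} + \frac{E}{3492} = - \frac{3915}{9 - \left(5 \left(1 + 4^{2}\right) - 3\right) \left(-3 - 33\right)} - \frac{3101}{3492} = - \frac{3915}{9 - \left(5 \left(1 + 16\right) - 3\right) \left(-36\right)} - \frac{3101}{3492} = - \frac{3915}{9 - \left(5 \cdot 17 - 3\right) \left(-36\right)} - \frac{3101}{3492} = - \frac{3915}{9 - \left(85 - 3\right) \left(-36\right)} - \frac{3101}{3492} = - \frac{3915}{9 - 82 \left(-36\right)} - \frac{3101}{3492} = - \frac{3915}{9 - -2952} - \frac{3101}{3492} = - \frac{3915}{9 + 2952} - \frac{3101}{3492} = - \frac{3915}{2961} - \frac{3101}{3492} = \left(-3915\right) \frac{1}{2961} - \frac{3101}{3492} = - \frac{435}{329} - \frac{3101}{3492} = - \frac{2539249}{1148868}$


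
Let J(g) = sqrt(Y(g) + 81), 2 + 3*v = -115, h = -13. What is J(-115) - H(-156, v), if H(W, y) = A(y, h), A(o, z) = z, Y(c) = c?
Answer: 13 + I*sqrt(34) ≈ 13.0 + 5.831*I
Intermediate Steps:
v = -39 (v = -2/3 + (1/3)*(-115) = -2/3 - 115/3 = -39)
H(W, y) = -13
J(g) = sqrt(81 + g) (J(g) = sqrt(g + 81) = sqrt(81 + g))
J(-115) - H(-156, v) = sqrt(81 - 115) - 1*(-13) = sqrt(-34) + 13 = I*sqrt(34) + 13 = 13 + I*sqrt(34)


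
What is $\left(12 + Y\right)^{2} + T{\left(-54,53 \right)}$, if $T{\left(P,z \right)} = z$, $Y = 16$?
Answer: $837$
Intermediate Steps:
$\left(12 + Y\right)^{2} + T{\left(-54,53 \right)} = \left(12 + 16\right)^{2} + 53 = 28^{2} + 53 = 784 + 53 = 837$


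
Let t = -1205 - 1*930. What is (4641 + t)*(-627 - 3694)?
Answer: -10828426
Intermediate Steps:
t = -2135 (t = -1205 - 930 = -2135)
(4641 + t)*(-627 - 3694) = (4641 - 2135)*(-627 - 3694) = 2506*(-4321) = -10828426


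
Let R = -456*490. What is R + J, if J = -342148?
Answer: -565588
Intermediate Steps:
R = -223440
R + J = -223440 - 342148 = -565588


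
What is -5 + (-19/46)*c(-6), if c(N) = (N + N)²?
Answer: -1483/23 ≈ -64.478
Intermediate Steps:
c(N) = 4*N² (c(N) = (2*N)² = 4*N²)
-5 + (-19/46)*c(-6) = -5 + (-19/46)*(4*(-6)²) = -5 + (-19*1/46)*(4*36) = -5 - 19/46*144 = -5 - 1368/23 = -1483/23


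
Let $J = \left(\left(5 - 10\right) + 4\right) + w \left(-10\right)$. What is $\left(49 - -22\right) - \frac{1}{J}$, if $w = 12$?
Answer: $\frac{8592}{121} \approx 71.008$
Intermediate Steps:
$J = -121$ ($J = \left(\left(5 - 10\right) + 4\right) + 12 \left(-10\right) = \left(\left(5 - 10\right) + 4\right) - 120 = \left(-5 + 4\right) - 120 = -1 - 120 = -121$)
$\left(49 - -22\right) - \frac{1}{J} = \left(49 - -22\right) - \frac{1}{-121} = \left(49 + 22\right) - - \frac{1}{121} = 71 + \frac{1}{121} = \frac{8592}{121}$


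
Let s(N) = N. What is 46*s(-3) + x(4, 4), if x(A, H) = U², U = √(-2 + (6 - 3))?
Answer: -137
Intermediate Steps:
U = 1 (U = √(-2 + 3) = √1 = 1)
x(A, H) = 1 (x(A, H) = 1² = 1)
46*s(-3) + x(4, 4) = 46*(-3) + 1 = -138 + 1 = -137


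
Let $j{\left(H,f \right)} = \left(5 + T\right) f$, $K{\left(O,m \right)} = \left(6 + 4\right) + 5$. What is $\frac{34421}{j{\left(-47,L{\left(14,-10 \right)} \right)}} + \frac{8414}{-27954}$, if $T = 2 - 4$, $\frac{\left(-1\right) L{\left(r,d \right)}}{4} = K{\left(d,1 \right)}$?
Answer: $- \frac{17846651}{93180} \approx -191.53$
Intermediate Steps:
$K{\left(O,m \right)} = 15$ ($K{\left(O,m \right)} = 10 + 5 = 15$)
$L{\left(r,d \right)} = -60$ ($L{\left(r,d \right)} = \left(-4\right) 15 = -60$)
$T = -2$ ($T = 2 - 4 = -2$)
$j{\left(H,f \right)} = 3 f$ ($j{\left(H,f \right)} = \left(5 - 2\right) f = 3 f$)
$\frac{34421}{j{\left(-47,L{\left(14,-10 \right)} \right)}} + \frac{8414}{-27954} = \frac{34421}{3 \left(-60\right)} + \frac{8414}{-27954} = \frac{34421}{-180} + 8414 \left(- \frac{1}{27954}\right) = 34421 \left(- \frac{1}{180}\right) - \frac{4207}{13977} = - \frac{34421}{180} - \frac{4207}{13977} = - \frac{17846651}{93180}$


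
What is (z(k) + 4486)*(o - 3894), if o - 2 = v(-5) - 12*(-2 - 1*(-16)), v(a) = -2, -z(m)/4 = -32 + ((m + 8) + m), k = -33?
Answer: -19684452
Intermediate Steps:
z(m) = 96 - 8*m (z(m) = -4*(-32 + ((m + 8) + m)) = -4*(-32 + ((8 + m) + m)) = -4*(-32 + (8 + 2*m)) = -4*(-24 + 2*m) = 96 - 8*m)
o = -168 (o = 2 + (-2 - 12*(-2 - 1*(-16))) = 2 + (-2 - 12*(-2 + 16)) = 2 + (-2 - 12*14) = 2 + (-2 - 168) = 2 - 170 = -168)
(z(k) + 4486)*(o - 3894) = ((96 - 8*(-33)) + 4486)*(-168 - 3894) = ((96 + 264) + 4486)*(-4062) = (360 + 4486)*(-4062) = 4846*(-4062) = -19684452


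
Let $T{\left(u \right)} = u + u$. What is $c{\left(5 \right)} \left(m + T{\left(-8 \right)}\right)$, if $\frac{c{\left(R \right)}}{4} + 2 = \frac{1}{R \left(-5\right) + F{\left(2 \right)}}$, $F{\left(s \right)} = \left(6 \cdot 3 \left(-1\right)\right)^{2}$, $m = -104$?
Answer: $\frac{286560}{299} \approx 958.39$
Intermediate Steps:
$T{\left(u \right)} = 2 u$
$F{\left(s \right)} = 324$ ($F{\left(s \right)} = \left(18 \left(-1\right)\right)^{2} = \left(-18\right)^{2} = 324$)
$c{\left(R \right)} = -8 + \frac{4}{324 - 5 R}$ ($c{\left(R \right)} = -8 + \frac{4}{R \left(-5\right) + 324} = -8 + \frac{4}{- 5 R + 324} = -8 + \frac{4}{324 - 5 R}$)
$c{\left(5 \right)} \left(m + T{\left(-8 \right)}\right) = \frac{4 \left(647 - 50\right)}{-324 + 5 \cdot 5} \left(-104 + 2 \left(-8\right)\right) = \frac{4 \left(647 - 50\right)}{-324 + 25} \left(-104 - 16\right) = 4 \frac{1}{-299} \cdot 597 \left(-120\right) = 4 \left(- \frac{1}{299}\right) 597 \left(-120\right) = \left(- \frac{2388}{299}\right) \left(-120\right) = \frac{286560}{299}$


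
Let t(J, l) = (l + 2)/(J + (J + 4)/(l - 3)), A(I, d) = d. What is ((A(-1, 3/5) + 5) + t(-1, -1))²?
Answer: 30976/1225 ≈ 25.287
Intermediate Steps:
t(J, l) = (2 + l)/(J + (4 + J)/(-3 + l))
((A(-1, 3/5) + 5) + t(-1, -1))² = ((3/5 + 5) + (-6 + (-1)² - 1*(-1))/(4 - 2*(-1) - 1*(-1)))² = ((3*(⅕) + 5) + (-6 + 1 + 1)/(4 + 2 + 1))² = ((⅗ + 5) - 4/7)² = (28/5 + (⅐)*(-4))² = (28/5 - 4/7)² = (176/35)² = 30976/1225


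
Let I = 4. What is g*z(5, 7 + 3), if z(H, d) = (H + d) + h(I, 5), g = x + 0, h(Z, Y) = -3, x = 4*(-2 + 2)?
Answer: 0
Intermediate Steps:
x = 0 (x = 4*0 = 0)
g = 0 (g = 0 + 0 = 0)
z(H, d) = -3 + H + d (z(H, d) = (H + d) - 3 = -3 + H + d)
g*z(5, 7 + 3) = 0*(-3 + 5 + (7 + 3)) = 0*(-3 + 5 + 10) = 0*12 = 0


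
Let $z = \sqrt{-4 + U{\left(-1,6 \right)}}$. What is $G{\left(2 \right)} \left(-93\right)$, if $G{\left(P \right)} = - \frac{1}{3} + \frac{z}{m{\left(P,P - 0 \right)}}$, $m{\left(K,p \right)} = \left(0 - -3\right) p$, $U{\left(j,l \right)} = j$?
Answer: $31 - \frac{31 i \sqrt{5}}{2} \approx 31.0 - 34.659 i$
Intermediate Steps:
$m{\left(K,p \right)} = 3 p$ ($m{\left(K,p \right)} = \left(0 + 3\right) p = 3 p$)
$z = i \sqrt{5}$ ($z = \sqrt{-4 - 1} = \sqrt{-5} = i \sqrt{5} \approx 2.2361 i$)
$G{\left(P \right)} = - \frac{1}{3} + \frac{i \sqrt{5}}{3 P}$ ($G{\left(P \right)} = - \frac{1}{3} + \frac{i \sqrt{5}}{3 \left(P - 0\right)} = \left(-1\right) \frac{1}{3} + \frac{i \sqrt{5}}{3 \left(P + 0\right)} = - \frac{1}{3} + \frac{i \sqrt{5}}{3 P}$)
$G{\left(2 \right)} \left(-93\right) = \frac{\left(-1\right) 2 + i \sqrt{5}}{3 \cdot 2} \left(-93\right) = \frac{1}{3} \cdot \frac{1}{2} \left(-2 + i \sqrt{5}\right) \left(-93\right) = \left(- \frac{1}{3} + \frac{i \sqrt{5}}{6}\right) \left(-93\right) = 31 - \frac{31 i \sqrt{5}}{2}$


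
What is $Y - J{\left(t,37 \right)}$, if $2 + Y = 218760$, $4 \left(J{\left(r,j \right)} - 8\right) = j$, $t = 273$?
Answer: $\frac{874963}{4} \approx 2.1874 \cdot 10^{5}$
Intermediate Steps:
$J{\left(r,j \right)} = 8 + \frac{j}{4}$
$Y = 218758$ ($Y = -2 + 218760 = 218758$)
$Y - J{\left(t,37 \right)} = 218758 - \left(8 + \frac{1}{4} \cdot 37\right) = 218758 - \left(8 + \frac{37}{4}\right) = 218758 - \frac{69}{4} = \frac{874963}{4}$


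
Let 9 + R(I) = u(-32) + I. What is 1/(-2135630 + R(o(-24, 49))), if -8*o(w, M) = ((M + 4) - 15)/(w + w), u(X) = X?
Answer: -192/410048813 ≈ -4.6824e-7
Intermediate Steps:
o(w, M) = -(-11 + M)/(16*w) (o(w, M) = -((M + 4) - 15)/(8*(w + w)) = -((4 + M) - 15)/(8*(2*w)) = -(-11 + M)*1/(2*w)/8 = -(-11 + M)/(16*w))
R(I) = -41 + I (R(I) = -9 + (-32 + I) = -41 + I)
1/(-2135630 + R(o(-24, 49))) = 1/(-2135630 + (-41 + (1/16)*(11 - 1*49)/(-24))) = 1/(-2135630 + (-41 + (1/16)*(-1/24)*(11 - 49))) = 1/(-2135630 + (-41 + (1/16)*(-1/24)*(-38))) = 1/(-2135630 + (-41 + 19/192)) = 1/(-2135630 - 7853/192) = 1/(-410048813/192) = -192/410048813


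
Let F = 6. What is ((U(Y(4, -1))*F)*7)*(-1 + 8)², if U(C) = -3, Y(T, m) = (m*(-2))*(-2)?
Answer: -6174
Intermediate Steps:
Y(T, m) = 4*m (Y(T, m) = -2*m*(-2) = 4*m)
((U(Y(4, -1))*F)*7)*(-1 + 8)² = (-3*6*7)*(-1 + 8)² = -18*7*7² = -126*49 = -6174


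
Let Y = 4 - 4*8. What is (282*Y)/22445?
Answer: -7896/22445 ≈ -0.35179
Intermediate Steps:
Y = -28 (Y = 4 - 32 = -28)
(282*Y)/22445 = (282*(-28))/22445 = -7896*1/22445 = -7896/22445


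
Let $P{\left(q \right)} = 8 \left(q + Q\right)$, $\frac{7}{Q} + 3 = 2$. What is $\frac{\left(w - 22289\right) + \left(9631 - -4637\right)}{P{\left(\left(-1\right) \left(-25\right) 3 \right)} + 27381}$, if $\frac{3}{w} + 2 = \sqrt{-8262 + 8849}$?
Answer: $- \frac{4676237}{16280275} + \frac{3 \sqrt{587}}{16280275} \approx -0.28723$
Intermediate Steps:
$Q = -7$ ($Q = \frac{7}{-3 + 2} = \frac{7}{-1} = 7 \left(-1\right) = -7$)
$w = \frac{3}{-2 + \sqrt{587}}$ ($w = \frac{3}{-2 + \sqrt{-8262 + 8849}} = \frac{3}{-2 + \sqrt{587}} \approx 0.13496$)
$P{\left(q \right)} = -56 + 8 q$ ($P{\left(q \right)} = 8 \left(q - 7\right) = 8 \left(-7 + q\right) = -56 + 8 q$)
$\frac{\left(w - 22289\right) + \left(9631 - -4637\right)}{P{\left(\left(-1\right) \left(-25\right) 3 \right)} + 27381} = \frac{\left(\left(\frac{6}{583} + \frac{3 \sqrt{587}}{583}\right) - 22289\right) + \left(9631 - -4637\right)}{\left(-56 + 8 \left(-1\right) \left(-25\right) 3\right) + 27381} = \frac{\left(\left(\frac{6}{583} + \frac{3 \sqrt{587}}{583}\right) - 22289\right) + \left(9631 + 4637\right)}{\left(-56 + 8 \cdot 25 \cdot 3\right) + 27381} = \frac{\left(- \frac{12994481}{583} + \frac{3 \sqrt{587}}{583}\right) + 14268}{\left(-56 + 8 \cdot 75\right) + 27381} = \frac{- \frac{4676237}{583} + \frac{3 \sqrt{587}}{583}}{\left(-56 + 600\right) + 27381} = \frac{- \frac{4676237}{583} + \frac{3 \sqrt{587}}{583}}{544 + 27381} = \frac{- \frac{4676237}{583} + \frac{3 \sqrt{587}}{583}}{27925} = \left(- \frac{4676237}{583} + \frac{3 \sqrt{587}}{583}\right) \frac{1}{27925} = - \frac{4676237}{16280275} + \frac{3 \sqrt{587}}{16280275}$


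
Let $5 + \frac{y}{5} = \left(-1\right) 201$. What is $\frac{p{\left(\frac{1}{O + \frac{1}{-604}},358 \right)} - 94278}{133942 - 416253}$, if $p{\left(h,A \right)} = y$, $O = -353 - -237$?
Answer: $\frac{95308}{282311} \approx 0.3376$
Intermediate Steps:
$y = -1030$ ($y = -25 + 5 \left(\left(-1\right) 201\right) = -25 + 5 \left(-201\right) = -25 - 1005 = -1030$)
$O = -116$ ($O = -353 + 237 = -116$)
$p{\left(h,A \right)} = -1030$
$\frac{p{\left(\frac{1}{O + \frac{1}{-604}},358 \right)} - 94278}{133942 - 416253} = \frac{-1030 - 94278}{133942 - 416253} = - \frac{95308}{-282311} = \left(-95308\right) \left(- \frac{1}{282311}\right) = \frac{95308}{282311}$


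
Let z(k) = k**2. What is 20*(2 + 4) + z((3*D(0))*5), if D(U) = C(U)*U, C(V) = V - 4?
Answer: 120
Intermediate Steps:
C(V) = -4 + V
D(U) = U*(-4 + U) (D(U) = (-4 + U)*U = U*(-4 + U))
20*(2 + 4) + z((3*D(0))*5) = 20*(2 + 4) + ((3*(0*(-4 + 0)))*5)**2 = 20*6 + ((3*(0*(-4)))*5)**2 = 120 + ((3*0)*5)**2 = 120 + (0*5)**2 = 120 + 0**2 = 120 + 0 = 120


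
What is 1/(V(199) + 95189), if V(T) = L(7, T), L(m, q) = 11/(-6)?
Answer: 6/571123 ≈ 1.0506e-5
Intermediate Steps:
L(m, q) = -11/6 (L(m, q) = 11*(-1/6) = -11/6)
V(T) = -11/6
1/(V(199) + 95189) = 1/(-11/6 + 95189) = 1/(571123/6) = 6/571123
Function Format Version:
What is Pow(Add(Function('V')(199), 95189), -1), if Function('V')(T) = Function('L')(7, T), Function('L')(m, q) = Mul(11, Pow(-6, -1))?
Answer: Rational(6, 571123) ≈ 1.0506e-5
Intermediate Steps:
Function('L')(m, q) = Rational(-11, 6) (Function('L')(m, q) = Mul(11, Rational(-1, 6)) = Rational(-11, 6))
Function('V')(T) = Rational(-11, 6)
Pow(Add(Function('V')(199), 95189), -1) = Pow(Add(Rational(-11, 6), 95189), -1) = Pow(Rational(571123, 6), -1) = Rational(6, 571123)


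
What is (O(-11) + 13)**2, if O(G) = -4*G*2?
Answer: 10201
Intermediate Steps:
O(G) = -8*G
(O(-11) + 13)**2 = (-8*(-11) + 13)**2 = (88 + 13)**2 = 101**2 = 10201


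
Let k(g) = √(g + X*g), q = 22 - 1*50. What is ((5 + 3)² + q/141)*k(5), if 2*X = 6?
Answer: 17992*√5/141 ≈ 285.33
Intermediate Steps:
X = 3 (X = (½)*6 = 3)
q = -28 (q = 22 - 50 = -28)
k(g) = 2*√g (k(g) = √(g + 3*g) = √(4*g) = 2*√g)
((5 + 3)² + q/141)*k(5) = ((5 + 3)² - 28/141)*(2*√5) = (8² - 28*1/141)*(2*√5) = (64 - 28/141)*(2*√5) = 8996*(2*√5)/141 = 17992*√5/141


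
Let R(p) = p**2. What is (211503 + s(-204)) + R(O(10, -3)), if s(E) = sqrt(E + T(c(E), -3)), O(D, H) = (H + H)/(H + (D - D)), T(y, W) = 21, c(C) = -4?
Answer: 211507 + I*sqrt(183) ≈ 2.1151e+5 + 13.528*I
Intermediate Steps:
O(D, H) = 2 (O(D, H) = (2*H)/(H + 0) = (2*H)/H = 2)
s(E) = sqrt(21 + E) (s(E) = sqrt(E + 21) = sqrt(21 + E))
(211503 + s(-204)) + R(O(10, -3)) = (211503 + sqrt(21 - 204)) + 2**2 = (211503 + sqrt(-183)) + 4 = (211503 + I*sqrt(183)) + 4 = 211507 + I*sqrt(183)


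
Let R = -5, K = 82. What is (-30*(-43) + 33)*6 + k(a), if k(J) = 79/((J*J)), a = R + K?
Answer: 47064481/5929 ≈ 7938.0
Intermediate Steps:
a = 77 (a = -5 + 82 = 77)
k(J) = 79/J² (k(J) = 79/(J²) = 79/J²)
(-30*(-43) + 33)*6 + k(a) = (-30*(-43) + 33)*6 + 79/77² = (1290 + 33)*6 + 79*(1/5929) = 1323*6 + 79/5929 = 7938 + 79/5929 = 47064481/5929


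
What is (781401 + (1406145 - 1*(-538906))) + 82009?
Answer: 2808461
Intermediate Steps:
(781401 + (1406145 - 1*(-538906))) + 82009 = (781401 + (1406145 + 538906)) + 82009 = (781401 + 1945051) + 82009 = 2726452 + 82009 = 2808461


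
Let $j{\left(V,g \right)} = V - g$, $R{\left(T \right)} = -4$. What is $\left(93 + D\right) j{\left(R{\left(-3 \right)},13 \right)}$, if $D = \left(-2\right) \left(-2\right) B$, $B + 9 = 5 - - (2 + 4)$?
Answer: $-1717$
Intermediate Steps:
$B = 2$ ($B = -9 - \left(-5 - \left(2 + 4\right)\right) = -9 - \left(-5 - 6\right) = -9 + \left(5 - -6\right) = -9 + \left(5 + 6\right) = -9 + 11 = 2$)
$D = 8$ ($D = \left(-2\right) \left(-2\right) 2 = 4 \cdot 2 = 8$)
$\left(93 + D\right) j{\left(R{\left(-3 \right)},13 \right)} = \left(93 + 8\right) \left(-4 - 13\right) = 101 \left(-4 - 13\right) = 101 \left(-17\right) = -1717$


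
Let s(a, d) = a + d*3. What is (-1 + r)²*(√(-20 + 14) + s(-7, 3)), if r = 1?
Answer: 0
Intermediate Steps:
s(a, d) = a + 3*d
(-1 + r)²*(√(-20 + 14) + s(-7, 3)) = (-1 + 1)²*(√(-20 + 14) + (-7 + 3*3)) = 0²*(√(-6) + (-7 + 9)) = 0*(I*√6 + 2) = 0*(2 + I*√6) = 0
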